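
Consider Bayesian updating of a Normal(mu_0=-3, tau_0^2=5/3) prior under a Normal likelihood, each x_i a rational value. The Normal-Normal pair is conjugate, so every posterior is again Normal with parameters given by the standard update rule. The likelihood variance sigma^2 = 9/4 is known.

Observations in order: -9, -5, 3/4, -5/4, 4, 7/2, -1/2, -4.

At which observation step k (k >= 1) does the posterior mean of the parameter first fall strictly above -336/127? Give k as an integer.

obs 1: x=-9 → posterior Normal(-261/47, 45/47)
obs 2: x=-5 → posterior Normal(-361/67, 45/67)
obs 3: x=3/4 → posterior Normal(-346/87, 15/29)
obs 4: x=-5/4 → posterior Normal(-371/107, 45/107)
obs 5: x=4 → posterior Normal(-291/127, 45/127)
obs 6: x=7/2 → posterior Normal(-221/147, 15/49)
obs 7: x=-1/2 → posterior Normal(-231/167, 45/167)
obs 8: x=-4 → posterior Normal(-311/187, 45/187)

k = 5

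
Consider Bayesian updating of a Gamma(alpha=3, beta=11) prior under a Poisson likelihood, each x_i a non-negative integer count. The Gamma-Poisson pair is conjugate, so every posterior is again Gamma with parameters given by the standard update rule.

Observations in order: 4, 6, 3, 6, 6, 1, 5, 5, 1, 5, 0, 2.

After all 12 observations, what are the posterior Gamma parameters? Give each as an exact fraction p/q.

obs 1: x=4 → posterior Gamma(7, 12)
obs 2: x=6 → posterior Gamma(13, 13)
obs 3: x=3 → posterior Gamma(16, 14)
obs 4: x=6 → posterior Gamma(22, 15)
obs 5: x=6 → posterior Gamma(28, 16)
obs 6: x=1 → posterior Gamma(29, 17)
obs 7: x=5 → posterior Gamma(34, 18)
obs 8: x=5 → posterior Gamma(39, 19)
obs 9: x=1 → posterior Gamma(40, 20)
obs 10: x=5 → posterior Gamma(45, 21)
obs 11: x=0 → posterior Gamma(45, 22)
obs 12: x=2 → posterior Gamma(47, 23)

alpha=47, beta=23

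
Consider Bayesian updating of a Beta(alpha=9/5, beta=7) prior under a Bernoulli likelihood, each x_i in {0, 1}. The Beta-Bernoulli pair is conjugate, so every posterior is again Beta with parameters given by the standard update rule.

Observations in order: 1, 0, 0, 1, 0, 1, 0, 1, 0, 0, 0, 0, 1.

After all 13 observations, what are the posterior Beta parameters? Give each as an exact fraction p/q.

obs 1: x=1 → posterior Beta(14/5, 7)
obs 2: x=0 → posterior Beta(14/5, 8)
obs 3: x=0 → posterior Beta(14/5, 9)
obs 4: x=1 → posterior Beta(19/5, 9)
obs 5: x=0 → posterior Beta(19/5, 10)
obs 6: x=1 → posterior Beta(24/5, 10)
obs 7: x=0 → posterior Beta(24/5, 11)
obs 8: x=1 → posterior Beta(29/5, 11)
obs 9: x=0 → posterior Beta(29/5, 12)
obs 10: x=0 → posterior Beta(29/5, 13)
obs 11: x=0 → posterior Beta(29/5, 14)
obs 12: x=0 → posterior Beta(29/5, 15)
obs 13: x=1 → posterior Beta(34/5, 15)

alpha=34/5, beta=15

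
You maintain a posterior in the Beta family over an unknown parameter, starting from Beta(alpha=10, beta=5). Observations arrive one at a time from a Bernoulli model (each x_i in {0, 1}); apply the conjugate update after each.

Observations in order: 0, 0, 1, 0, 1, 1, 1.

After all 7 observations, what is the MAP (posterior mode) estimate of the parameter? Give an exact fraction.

13/20

obs 1: x=0 → posterior Beta(10, 6)
obs 2: x=0 → posterior Beta(10, 7)
obs 3: x=1 → posterior Beta(11, 7)
obs 4: x=0 → posterior Beta(11, 8)
obs 5: x=1 → posterior Beta(12, 8)
obs 6: x=1 → posterior Beta(13, 8)
obs 7: x=1 → posterior Beta(14, 8)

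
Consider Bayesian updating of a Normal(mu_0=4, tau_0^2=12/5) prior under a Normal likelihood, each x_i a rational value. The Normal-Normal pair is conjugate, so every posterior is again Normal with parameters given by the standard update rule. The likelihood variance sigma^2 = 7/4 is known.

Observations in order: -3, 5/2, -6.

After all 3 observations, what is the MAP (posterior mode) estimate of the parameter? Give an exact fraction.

obs 1: x=-3 → posterior Normal(-4/83, 84/83)
obs 2: x=5/2 → posterior Normal(116/131, 84/131)
obs 3: x=-6 → posterior Normal(-172/179, 84/179)

-172/179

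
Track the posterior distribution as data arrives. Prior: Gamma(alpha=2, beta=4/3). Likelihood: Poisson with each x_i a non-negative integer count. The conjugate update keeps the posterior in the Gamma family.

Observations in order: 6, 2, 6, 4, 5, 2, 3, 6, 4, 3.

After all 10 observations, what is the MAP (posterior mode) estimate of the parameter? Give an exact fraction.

63/17

obs 1: x=6 → posterior Gamma(8, 7/3)
obs 2: x=2 → posterior Gamma(10, 10/3)
obs 3: x=6 → posterior Gamma(16, 13/3)
obs 4: x=4 → posterior Gamma(20, 16/3)
obs 5: x=5 → posterior Gamma(25, 19/3)
obs 6: x=2 → posterior Gamma(27, 22/3)
obs 7: x=3 → posterior Gamma(30, 25/3)
obs 8: x=6 → posterior Gamma(36, 28/3)
obs 9: x=4 → posterior Gamma(40, 31/3)
obs 10: x=3 → posterior Gamma(43, 34/3)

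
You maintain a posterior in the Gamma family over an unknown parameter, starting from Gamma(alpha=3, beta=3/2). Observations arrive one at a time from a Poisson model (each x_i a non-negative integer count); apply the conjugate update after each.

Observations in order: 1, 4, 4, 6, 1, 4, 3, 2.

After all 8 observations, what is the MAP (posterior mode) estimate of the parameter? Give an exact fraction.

obs 1: x=1 → posterior Gamma(4, 5/2)
obs 2: x=4 → posterior Gamma(8, 7/2)
obs 3: x=4 → posterior Gamma(12, 9/2)
obs 4: x=6 → posterior Gamma(18, 11/2)
obs 5: x=1 → posterior Gamma(19, 13/2)
obs 6: x=4 → posterior Gamma(23, 15/2)
obs 7: x=3 → posterior Gamma(26, 17/2)
obs 8: x=2 → posterior Gamma(28, 19/2)

54/19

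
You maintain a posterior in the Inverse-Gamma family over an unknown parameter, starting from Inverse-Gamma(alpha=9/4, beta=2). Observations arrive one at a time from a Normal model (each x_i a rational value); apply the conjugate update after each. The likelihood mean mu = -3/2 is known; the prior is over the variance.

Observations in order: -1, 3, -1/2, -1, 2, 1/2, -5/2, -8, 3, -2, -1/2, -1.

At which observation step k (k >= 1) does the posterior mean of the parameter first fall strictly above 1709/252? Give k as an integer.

k = 8

obs 1: x=-1 → posterior Inverse-Gamma(11/4, 17/8)
obs 2: x=3 → posterior Inverse-Gamma(13/4, 49/4)
obs 3: x=-1/2 → posterior Inverse-Gamma(15/4, 51/4)
obs 4: x=-1 → posterior Inverse-Gamma(17/4, 103/8)
obs 5: x=2 → posterior Inverse-Gamma(19/4, 19)
obs 6: x=1/2 → posterior Inverse-Gamma(21/4, 21)
obs 7: x=-5/2 → posterior Inverse-Gamma(23/4, 43/2)
obs 8: x=-8 → posterior Inverse-Gamma(25/4, 341/8)
obs 9: x=3 → posterior Inverse-Gamma(27/4, 211/4)
obs 10: x=-2 → posterior Inverse-Gamma(29/4, 423/8)
obs 11: x=-1/2 → posterior Inverse-Gamma(31/4, 427/8)
obs 12: x=-1 → posterior Inverse-Gamma(33/4, 107/2)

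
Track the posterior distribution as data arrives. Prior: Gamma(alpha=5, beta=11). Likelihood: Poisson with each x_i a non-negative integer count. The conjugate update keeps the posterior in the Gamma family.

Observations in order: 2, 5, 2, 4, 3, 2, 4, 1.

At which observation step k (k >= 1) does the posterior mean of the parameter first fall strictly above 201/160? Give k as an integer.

obs 1: x=2 → posterior Gamma(7, 12)
obs 2: x=5 → posterior Gamma(12, 13)
obs 3: x=2 → posterior Gamma(14, 14)
obs 4: x=4 → posterior Gamma(18, 15)
obs 5: x=3 → posterior Gamma(21, 16)
obs 6: x=2 → posterior Gamma(23, 17)
obs 7: x=4 → posterior Gamma(27, 18)
obs 8: x=1 → posterior Gamma(28, 19)

k = 5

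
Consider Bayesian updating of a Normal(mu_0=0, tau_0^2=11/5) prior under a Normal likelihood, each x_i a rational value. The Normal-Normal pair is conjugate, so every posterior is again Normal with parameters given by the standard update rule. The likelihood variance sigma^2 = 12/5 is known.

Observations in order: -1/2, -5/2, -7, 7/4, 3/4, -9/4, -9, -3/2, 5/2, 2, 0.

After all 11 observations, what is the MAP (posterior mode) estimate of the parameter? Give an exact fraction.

obs 1: x=-1/2 → posterior Normal(-11/46, 132/115)
obs 2: x=-5/2 → posterior Normal(-33/34, 66/85)
obs 3: x=-7 → posterior Normal(-22/9, 44/75)
obs 4: x=7/4 → posterior Normal(-363/224, 33/70)
obs 5: x=3/4 → posterior Normal(-165/134, 132/335)
obs 6: x=-9/4 → posterior Normal(-11/8, 22/65)
obs 7: x=-9 → posterior Normal(-825/356, 132/445)
obs 8: x=-3/2 → posterior Normal(-891/400, 33/125)
obs 9: x=5/2 → posterior Normal(-781/444, 44/185)
obs 10: x=2 → posterior Normal(-693/488, 66/305)
obs 11: x=0 → posterior Normal(-99/76, 132/665)

-99/76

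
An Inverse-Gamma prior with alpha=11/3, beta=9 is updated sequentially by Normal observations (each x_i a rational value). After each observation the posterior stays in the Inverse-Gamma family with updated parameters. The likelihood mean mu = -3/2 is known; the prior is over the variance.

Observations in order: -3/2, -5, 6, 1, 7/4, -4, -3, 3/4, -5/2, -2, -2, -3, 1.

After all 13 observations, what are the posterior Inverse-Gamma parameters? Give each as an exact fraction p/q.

alpha=61/6, beta=1015/16

obs 1: x=-3/2 → posterior Inverse-Gamma(25/6, 9)
obs 2: x=-5 → posterior Inverse-Gamma(14/3, 121/8)
obs 3: x=6 → posterior Inverse-Gamma(31/6, 173/4)
obs 4: x=1 → posterior Inverse-Gamma(17/3, 371/8)
obs 5: x=7/4 → posterior Inverse-Gamma(37/6, 1653/32)
obs 6: x=-4 → posterior Inverse-Gamma(20/3, 1753/32)
obs 7: x=-3 → posterior Inverse-Gamma(43/6, 1789/32)
obs 8: x=3/4 → posterior Inverse-Gamma(23/3, 935/16)
obs 9: x=-5/2 → posterior Inverse-Gamma(49/6, 943/16)
obs 10: x=-2 → posterior Inverse-Gamma(26/3, 945/16)
obs 11: x=-2 → posterior Inverse-Gamma(55/6, 947/16)
obs 12: x=-3 → posterior Inverse-Gamma(29/3, 965/16)
obs 13: x=1 → posterior Inverse-Gamma(61/6, 1015/16)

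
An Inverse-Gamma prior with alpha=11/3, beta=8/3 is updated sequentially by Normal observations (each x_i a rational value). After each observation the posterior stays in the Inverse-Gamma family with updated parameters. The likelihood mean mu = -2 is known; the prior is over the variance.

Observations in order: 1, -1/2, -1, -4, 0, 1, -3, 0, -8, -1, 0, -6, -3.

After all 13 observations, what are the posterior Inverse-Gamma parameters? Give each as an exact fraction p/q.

alpha=61/6, beta=1171/24

obs 1: x=1 → posterior Inverse-Gamma(25/6, 43/6)
obs 2: x=-1/2 → posterior Inverse-Gamma(14/3, 199/24)
obs 3: x=-1 → posterior Inverse-Gamma(31/6, 211/24)
obs 4: x=-4 → posterior Inverse-Gamma(17/3, 259/24)
obs 5: x=0 → posterior Inverse-Gamma(37/6, 307/24)
obs 6: x=1 → posterior Inverse-Gamma(20/3, 415/24)
obs 7: x=-3 → posterior Inverse-Gamma(43/6, 427/24)
obs 8: x=0 → posterior Inverse-Gamma(23/3, 475/24)
obs 9: x=-8 → posterior Inverse-Gamma(49/6, 907/24)
obs 10: x=-1 → posterior Inverse-Gamma(26/3, 919/24)
obs 11: x=0 → posterior Inverse-Gamma(55/6, 967/24)
obs 12: x=-6 → posterior Inverse-Gamma(29/3, 1159/24)
obs 13: x=-3 → posterior Inverse-Gamma(61/6, 1171/24)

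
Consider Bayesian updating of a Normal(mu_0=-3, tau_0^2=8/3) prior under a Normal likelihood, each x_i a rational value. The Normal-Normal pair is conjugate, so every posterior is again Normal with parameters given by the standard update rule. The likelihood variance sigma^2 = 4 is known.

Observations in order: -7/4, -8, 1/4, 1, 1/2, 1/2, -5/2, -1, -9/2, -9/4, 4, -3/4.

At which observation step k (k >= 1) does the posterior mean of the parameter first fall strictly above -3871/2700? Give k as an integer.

k = 12

obs 1: x=-7/4 → posterior Normal(-5/2, 8/5)
obs 2: x=-8 → posterior Normal(-57/14, 8/7)
obs 3: x=1/4 → posterior Normal(-28/9, 8/9)
obs 4: x=1 → posterior Normal(-26/11, 8/11)
obs 5: x=1/2 → posterior Normal(-25/13, 8/13)
obs 6: x=1/2 → posterior Normal(-8/5, 8/15)
obs 7: x=-5/2 → posterior Normal(-29/17, 8/17)
obs 8: x=-1 → posterior Normal(-31/19, 8/19)
obs 9: x=-9/2 → posterior Normal(-40/21, 8/21)
obs 10: x=-9/4 → posterior Normal(-89/46, 8/23)
obs 11: x=4 → posterior Normal(-73/50, 8/25)
obs 12: x=-3/4 → posterior Normal(-38/27, 8/27)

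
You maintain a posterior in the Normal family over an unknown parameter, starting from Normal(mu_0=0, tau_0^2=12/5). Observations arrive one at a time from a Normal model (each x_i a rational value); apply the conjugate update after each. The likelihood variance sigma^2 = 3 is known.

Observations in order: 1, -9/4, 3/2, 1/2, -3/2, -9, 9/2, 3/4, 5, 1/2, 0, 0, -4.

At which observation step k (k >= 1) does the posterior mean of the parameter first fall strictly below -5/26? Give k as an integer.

k = 2

obs 1: x=1 → posterior Normal(4/9, 4/3)
obs 2: x=-9/4 → posterior Normal(-5/13, 12/13)
obs 3: x=3/2 → posterior Normal(1/17, 12/17)
obs 4: x=1/2 → posterior Normal(1/7, 4/7)
obs 5: x=-3/2 → posterior Normal(-3/25, 12/25)
obs 6: x=-9 → posterior Normal(-39/29, 12/29)
obs 7: x=9/2 → posterior Normal(-7/11, 4/11)
obs 8: x=3/4 → posterior Normal(-18/37, 12/37)
obs 9: x=5 → posterior Normal(2/41, 12/41)
obs 10: x=1/2 → posterior Normal(4/45, 4/15)
obs 11: x=0 → posterior Normal(4/49, 12/49)
obs 12: x=0 → posterior Normal(4/53, 12/53)
obs 13: x=-4 → posterior Normal(-4/19, 4/19)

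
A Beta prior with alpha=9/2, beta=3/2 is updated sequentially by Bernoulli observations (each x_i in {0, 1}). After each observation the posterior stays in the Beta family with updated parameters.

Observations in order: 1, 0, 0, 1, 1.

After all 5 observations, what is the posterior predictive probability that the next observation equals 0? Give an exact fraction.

obs 1: x=1 → posterior Beta(11/2, 3/2)
obs 2: x=0 → posterior Beta(11/2, 5/2)
obs 3: x=0 → posterior Beta(11/2, 7/2)
obs 4: x=1 → posterior Beta(13/2, 7/2)
obs 5: x=1 → posterior Beta(15/2, 7/2)

7/22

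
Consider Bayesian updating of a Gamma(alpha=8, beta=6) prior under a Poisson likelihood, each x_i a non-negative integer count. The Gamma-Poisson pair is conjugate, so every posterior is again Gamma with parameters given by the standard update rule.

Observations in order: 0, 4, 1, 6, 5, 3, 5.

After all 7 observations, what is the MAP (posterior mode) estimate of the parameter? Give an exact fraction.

31/13

obs 1: x=0 → posterior Gamma(8, 7)
obs 2: x=4 → posterior Gamma(12, 8)
obs 3: x=1 → posterior Gamma(13, 9)
obs 4: x=6 → posterior Gamma(19, 10)
obs 5: x=5 → posterior Gamma(24, 11)
obs 6: x=3 → posterior Gamma(27, 12)
obs 7: x=5 → posterior Gamma(32, 13)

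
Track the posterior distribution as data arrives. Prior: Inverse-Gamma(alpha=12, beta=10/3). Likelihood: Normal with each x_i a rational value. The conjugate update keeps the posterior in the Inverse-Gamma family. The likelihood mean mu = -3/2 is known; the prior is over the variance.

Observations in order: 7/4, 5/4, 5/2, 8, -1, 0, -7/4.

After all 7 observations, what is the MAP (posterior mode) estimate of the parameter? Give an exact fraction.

obs 1: x=7/4 → posterior Inverse-Gamma(25/2, 827/96)
obs 2: x=5/4 → posterior Inverse-Gamma(13, 595/48)
obs 3: x=5/2 → posterior Inverse-Gamma(27/2, 979/48)
obs 4: x=8 → posterior Inverse-Gamma(14, 3145/48)
obs 5: x=-1 → posterior Inverse-Gamma(29/2, 3151/48)
obs 6: x=0 → posterior Inverse-Gamma(15, 3205/48)
obs 7: x=-7/4 → posterior Inverse-Gamma(31/2, 6413/96)

583/144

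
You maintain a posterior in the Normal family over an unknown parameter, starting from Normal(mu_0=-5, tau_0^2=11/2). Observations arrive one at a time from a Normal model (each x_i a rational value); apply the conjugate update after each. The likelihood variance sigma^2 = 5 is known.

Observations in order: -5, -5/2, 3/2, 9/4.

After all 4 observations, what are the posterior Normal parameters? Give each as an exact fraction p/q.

mu_0=-365/216, tau_0^2=55/54

obs 1: x=-5 → posterior Normal(-5, 55/21)
obs 2: x=-5/2 → posterior Normal(-265/64, 55/32)
obs 3: x=3/2 → posterior Normal(-116/43, 55/43)
obs 4: x=9/4 → posterior Normal(-365/216, 55/54)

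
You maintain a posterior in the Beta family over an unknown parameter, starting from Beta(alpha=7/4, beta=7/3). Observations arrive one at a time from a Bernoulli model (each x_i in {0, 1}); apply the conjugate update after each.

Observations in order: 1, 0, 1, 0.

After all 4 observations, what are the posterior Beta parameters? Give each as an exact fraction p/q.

alpha=15/4, beta=13/3

obs 1: x=1 → posterior Beta(11/4, 7/3)
obs 2: x=0 → posterior Beta(11/4, 10/3)
obs 3: x=1 → posterior Beta(15/4, 10/3)
obs 4: x=0 → posterior Beta(15/4, 13/3)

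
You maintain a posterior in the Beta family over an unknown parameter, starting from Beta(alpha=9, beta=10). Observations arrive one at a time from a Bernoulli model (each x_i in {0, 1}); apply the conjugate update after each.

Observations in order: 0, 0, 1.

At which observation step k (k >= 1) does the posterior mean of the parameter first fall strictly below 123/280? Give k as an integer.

obs 1: x=0 → posterior Beta(9, 11)
obs 2: x=0 → posterior Beta(9, 12)
obs 3: x=1 → posterior Beta(10, 12)

k = 2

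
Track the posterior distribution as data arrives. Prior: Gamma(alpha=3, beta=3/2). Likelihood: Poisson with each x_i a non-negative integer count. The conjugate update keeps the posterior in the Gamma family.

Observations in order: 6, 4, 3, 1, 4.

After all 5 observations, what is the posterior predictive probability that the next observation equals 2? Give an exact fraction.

obs 1: x=6 → posterior Gamma(9, 5/2)
obs 2: x=4 → posterior Gamma(13, 7/2)
obs 3: x=3 → posterior Gamma(16, 9/2)
obs 4: x=1 → posterior Gamma(17, 11/2)
obs 5: x=4 → posterior Gamma(21, 13/2)

76095874954622720952959204/374091382133960723876953125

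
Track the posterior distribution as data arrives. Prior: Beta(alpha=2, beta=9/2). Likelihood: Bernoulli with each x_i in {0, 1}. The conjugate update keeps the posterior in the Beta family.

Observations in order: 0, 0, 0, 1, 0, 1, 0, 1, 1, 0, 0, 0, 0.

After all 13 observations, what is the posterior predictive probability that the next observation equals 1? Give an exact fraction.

4/13

obs 1: x=0 → posterior Beta(2, 11/2)
obs 2: x=0 → posterior Beta(2, 13/2)
obs 3: x=0 → posterior Beta(2, 15/2)
obs 4: x=1 → posterior Beta(3, 15/2)
obs 5: x=0 → posterior Beta(3, 17/2)
obs 6: x=1 → posterior Beta(4, 17/2)
obs 7: x=0 → posterior Beta(4, 19/2)
obs 8: x=1 → posterior Beta(5, 19/2)
obs 9: x=1 → posterior Beta(6, 19/2)
obs 10: x=0 → posterior Beta(6, 21/2)
obs 11: x=0 → posterior Beta(6, 23/2)
obs 12: x=0 → posterior Beta(6, 25/2)
obs 13: x=0 → posterior Beta(6, 27/2)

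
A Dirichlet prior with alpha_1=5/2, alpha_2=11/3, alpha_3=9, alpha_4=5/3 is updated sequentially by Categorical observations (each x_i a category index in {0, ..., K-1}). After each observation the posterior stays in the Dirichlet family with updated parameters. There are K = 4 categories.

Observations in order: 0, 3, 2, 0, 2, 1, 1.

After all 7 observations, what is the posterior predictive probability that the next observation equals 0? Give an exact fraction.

obs 1: x=0 → posterior Dirichlet(7/2, 11/3, 9, 5/3)
obs 2: x=3 → posterior Dirichlet(7/2, 11/3, 9, 8/3)
obs 3: x=2 → posterior Dirichlet(7/2, 11/3, 10, 8/3)
obs 4: x=0 → posterior Dirichlet(9/2, 11/3, 10, 8/3)
obs 5: x=2 → posterior Dirichlet(9/2, 11/3, 11, 8/3)
obs 6: x=1 → posterior Dirichlet(9/2, 14/3, 11, 8/3)
obs 7: x=1 → posterior Dirichlet(9/2, 17/3, 11, 8/3)

27/143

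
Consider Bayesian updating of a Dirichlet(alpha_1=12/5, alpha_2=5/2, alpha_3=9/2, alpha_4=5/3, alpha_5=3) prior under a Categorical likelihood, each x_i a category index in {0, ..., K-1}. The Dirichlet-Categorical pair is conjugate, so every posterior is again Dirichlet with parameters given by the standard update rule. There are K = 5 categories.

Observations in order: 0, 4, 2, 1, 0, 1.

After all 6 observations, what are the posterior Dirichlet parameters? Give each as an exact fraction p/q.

alpha_1=22/5, alpha_2=9/2, alpha_3=11/2, alpha_4=5/3, alpha_5=4

obs 1: x=0 → posterior Dirichlet(17/5, 5/2, 9/2, 5/3, 3)
obs 2: x=4 → posterior Dirichlet(17/5, 5/2, 9/2, 5/3, 4)
obs 3: x=2 → posterior Dirichlet(17/5, 5/2, 11/2, 5/3, 4)
obs 4: x=1 → posterior Dirichlet(17/5, 7/2, 11/2, 5/3, 4)
obs 5: x=0 → posterior Dirichlet(22/5, 7/2, 11/2, 5/3, 4)
obs 6: x=1 → posterior Dirichlet(22/5, 9/2, 11/2, 5/3, 4)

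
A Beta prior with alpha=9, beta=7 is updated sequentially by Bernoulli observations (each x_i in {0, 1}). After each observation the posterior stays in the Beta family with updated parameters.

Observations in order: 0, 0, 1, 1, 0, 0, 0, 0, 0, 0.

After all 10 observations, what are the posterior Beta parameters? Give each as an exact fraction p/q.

obs 1: x=0 → posterior Beta(9, 8)
obs 2: x=0 → posterior Beta(9, 9)
obs 3: x=1 → posterior Beta(10, 9)
obs 4: x=1 → posterior Beta(11, 9)
obs 5: x=0 → posterior Beta(11, 10)
obs 6: x=0 → posterior Beta(11, 11)
obs 7: x=0 → posterior Beta(11, 12)
obs 8: x=0 → posterior Beta(11, 13)
obs 9: x=0 → posterior Beta(11, 14)
obs 10: x=0 → posterior Beta(11, 15)

alpha=11, beta=15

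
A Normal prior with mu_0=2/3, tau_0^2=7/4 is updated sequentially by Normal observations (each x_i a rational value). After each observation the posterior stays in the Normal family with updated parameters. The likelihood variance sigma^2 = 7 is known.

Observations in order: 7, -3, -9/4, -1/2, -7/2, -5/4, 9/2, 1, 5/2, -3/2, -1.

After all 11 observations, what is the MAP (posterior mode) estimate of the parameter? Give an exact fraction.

obs 1: x=7 → posterior Normal(29/15, 7/5)
obs 2: x=-3 → posterior Normal(10/9, 7/6)
obs 3: x=-9/4 → posterior Normal(53/84, 1)
obs 4: x=-1/2 → posterior Normal(47/96, 7/8)
obs 5: x=-7/2 → posterior Normal(5/108, 7/9)
obs 6: x=-5/4 → posterior Normal(-1/12, 7/10)
obs 7: x=9/2 → posterior Normal(1/3, 7/11)
obs 8: x=1 → posterior Normal(7/18, 7/12)
obs 9: x=5/2 → posterior Normal(43/78, 7/13)
obs 10: x=-3/2 → posterior Normal(17/42, 1/2)
obs 11: x=-1 → posterior Normal(14/45, 7/15)

14/45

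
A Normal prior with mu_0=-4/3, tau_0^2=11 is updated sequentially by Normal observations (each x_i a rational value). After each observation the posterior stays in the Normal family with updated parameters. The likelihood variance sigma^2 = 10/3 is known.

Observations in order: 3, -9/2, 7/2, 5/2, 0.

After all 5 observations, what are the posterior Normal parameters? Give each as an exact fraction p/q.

mu_0=811/1050, tau_0^2=22/35

obs 1: x=3 → posterior Normal(257/129, 110/43)
obs 2: x=-9/2 → posterior Normal(-377/456, 55/38)
obs 3: x=7/2 → posterior Normal(158/327, 110/109)
obs 4: x=5/2 → posterior Normal(811/852, 55/71)
obs 5: x=0 → posterior Normal(811/1050, 22/35)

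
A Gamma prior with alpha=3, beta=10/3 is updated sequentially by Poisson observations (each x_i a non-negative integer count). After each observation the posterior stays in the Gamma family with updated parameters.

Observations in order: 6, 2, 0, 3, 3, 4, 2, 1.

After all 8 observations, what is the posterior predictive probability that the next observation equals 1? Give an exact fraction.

obs 1: x=6 → posterior Gamma(9, 13/3)
obs 2: x=2 → posterior Gamma(11, 16/3)
obs 3: x=0 → posterior Gamma(11, 19/3)
obs 4: x=3 → posterior Gamma(14, 22/3)
obs 5: x=3 → posterior Gamma(17, 25/3)
obs 6: x=4 → posterior Gamma(21, 28/3)
obs 7: x=2 → posterior Gamma(23, 31/3)
obs 8: x=1 → posterior Gamma(24, 34/3)

410040264928193847387033953027638689792/1603404513114153724313506335083015711557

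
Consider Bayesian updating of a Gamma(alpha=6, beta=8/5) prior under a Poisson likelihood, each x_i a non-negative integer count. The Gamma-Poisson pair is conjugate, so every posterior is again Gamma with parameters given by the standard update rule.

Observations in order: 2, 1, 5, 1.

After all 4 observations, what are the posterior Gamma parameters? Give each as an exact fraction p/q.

alpha=15, beta=28/5

obs 1: x=2 → posterior Gamma(8, 13/5)
obs 2: x=1 → posterior Gamma(9, 18/5)
obs 3: x=5 → posterior Gamma(14, 23/5)
obs 4: x=1 → posterior Gamma(15, 28/5)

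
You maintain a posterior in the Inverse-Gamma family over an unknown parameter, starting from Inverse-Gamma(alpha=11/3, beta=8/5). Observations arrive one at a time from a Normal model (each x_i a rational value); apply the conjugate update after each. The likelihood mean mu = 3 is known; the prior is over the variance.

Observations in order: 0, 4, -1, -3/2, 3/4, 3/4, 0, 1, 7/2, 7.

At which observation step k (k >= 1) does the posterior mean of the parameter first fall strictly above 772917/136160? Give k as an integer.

obs 1: x=0 → posterior Inverse-Gamma(25/6, 61/10)
obs 2: x=4 → posterior Inverse-Gamma(14/3, 33/5)
obs 3: x=-1 → posterior Inverse-Gamma(31/6, 73/5)
obs 4: x=-3/2 → posterior Inverse-Gamma(17/3, 989/40)
obs 5: x=3/4 → posterior Inverse-Gamma(37/6, 4361/160)
obs 6: x=3/4 → posterior Inverse-Gamma(20/3, 2383/80)
obs 7: x=0 → posterior Inverse-Gamma(43/6, 2743/80)
obs 8: x=1 → posterior Inverse-Gamma(23/3, 2903/80)
obs 9: x=7/2 → posterior Inverse-Gamma(49/6, 2913/80)
obs 10: x=7 → posterior Inverse-Gamma(26/3, 3553/80)

k = 10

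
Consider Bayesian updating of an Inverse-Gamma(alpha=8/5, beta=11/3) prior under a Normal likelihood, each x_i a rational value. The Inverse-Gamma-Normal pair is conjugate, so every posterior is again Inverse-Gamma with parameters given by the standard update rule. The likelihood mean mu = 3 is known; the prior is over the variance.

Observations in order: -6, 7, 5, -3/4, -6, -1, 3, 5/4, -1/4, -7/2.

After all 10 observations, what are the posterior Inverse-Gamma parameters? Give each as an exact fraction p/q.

alpha=33/5, beta=13213/96

obs 1: x=-6 → posterior Inverse-Gamma(21/10, 265/6)
obs 2: x=7 → posterior Inverse-Gamma(13/5, 313/6)
obs 3: x=5 → posterior Inverse-Gamma(31/10, 325/6)
obs 4: x=-3/4 → posterior Inverse-Gamma(18/5, 5875/96)
obs 5: x=-6 → posterior Inverse-Gamma(41/10, 9763/96)
obs 6: x=-1 → posterior Inverse-Gamma(23/5, 10531/96)
obs 7: x=3 → posterior Inverse-Gamma(51/10, 10531/96)
obs 8: x=5/4 → posterior Inverse-Gamma(28/5, 5339/48)
obs 9: x=-1/4 → posterior Inverse-Gamma(61/10, 11185/96)
obs 10: x=-7/2 → posterior Inverse-Gamma(33/5, 13213/96)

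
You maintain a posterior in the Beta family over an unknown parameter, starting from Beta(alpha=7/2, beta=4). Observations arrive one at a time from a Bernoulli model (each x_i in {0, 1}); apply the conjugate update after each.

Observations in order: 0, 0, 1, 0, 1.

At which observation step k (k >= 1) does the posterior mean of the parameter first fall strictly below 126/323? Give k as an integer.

obs 1: x=0 → posterior Beta(7/2, 5)
obs 2: x=0 → posterior Beta(7/2, 6)
obs 3: x=1 → posterior Beta(9/2, 6)
obs 4: x=0 → posterior Beta(9/2, 7)
obs 5: x=1 → posterior Beta(11/2, 7)

k = 2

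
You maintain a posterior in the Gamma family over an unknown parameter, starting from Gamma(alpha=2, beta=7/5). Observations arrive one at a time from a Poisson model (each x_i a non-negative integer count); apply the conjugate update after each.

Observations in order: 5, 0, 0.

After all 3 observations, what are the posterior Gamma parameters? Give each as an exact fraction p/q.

obs 1: x=5 → posterior Gamma(7, 12/5)
obs 2: x=0 → posterior Gamma(7, 17/5)
obs 3: x=0 → posterior Gamma(7, 22/5)

alpha=7, beta=22/5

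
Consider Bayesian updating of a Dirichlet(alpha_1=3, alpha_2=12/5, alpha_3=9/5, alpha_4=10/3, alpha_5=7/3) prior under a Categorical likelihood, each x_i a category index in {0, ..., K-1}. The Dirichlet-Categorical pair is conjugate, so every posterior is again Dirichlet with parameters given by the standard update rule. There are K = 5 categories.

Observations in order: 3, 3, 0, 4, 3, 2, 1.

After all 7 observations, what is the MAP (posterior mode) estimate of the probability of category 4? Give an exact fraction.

obs 1: x=3 → posterior Dirichlet(3, 12/5, 9/5, 13/3, 7/3)
obs 2: x=3 → posterior Dirichlet(3, 12/5, 9/5, 16/3, 7/3)
obs 3: x=0 → posterior Dirichlet(4, 12/5, 9/5, 16/3, 7/3)
obs 4: x=4 → posterior Dirichlet(4, 12/5, 9/5, 16/3, 10/3)
obs 5: x=3 → posterior Dirichlet(4, 12/5, 9/5, 19/3, 10/3)
obs 6: x=2 → posterior Dirichlet(4, 12/5, 14/5, 19/3, 10/3)
obs 7: x=1 → posterior Dirichlet(4, 17/5, 14/5, 19/3, 10/3)

35/223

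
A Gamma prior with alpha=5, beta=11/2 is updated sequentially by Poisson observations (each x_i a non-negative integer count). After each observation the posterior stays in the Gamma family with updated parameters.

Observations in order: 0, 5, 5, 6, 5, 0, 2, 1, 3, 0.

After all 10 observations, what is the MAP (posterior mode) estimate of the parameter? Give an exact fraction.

obs 1: x=0 → posterior Gamma(5, 13/2)
obs 2: x=5 → posterior Gamma(10, 15/2)
obs 3: x=5 → posterior Gamma(15, 17/2)
obs 4: x=6 → posterior Gamma(21, 19/2)
obs 5: x=5 → posterior Gamma(26, 21/2)
obs 6: x=0 → posterior Gamma(26, 23/2)
obs 7: x=2 → posterior Gamma(28, 25/2)
obs 8: x=1 → posterior Gamma(29, 27/2)
obs 9: x=3 → posterior Gamma(32, 29/2)
obs 10: x=0 → posterior Gamma(32, 31/2)

2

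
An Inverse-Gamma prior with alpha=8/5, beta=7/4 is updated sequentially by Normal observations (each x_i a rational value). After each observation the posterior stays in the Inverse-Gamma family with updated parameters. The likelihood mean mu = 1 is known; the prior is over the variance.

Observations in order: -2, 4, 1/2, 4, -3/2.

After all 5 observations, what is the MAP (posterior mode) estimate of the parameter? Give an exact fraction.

obs 1: x=-2 → posterior Inverse-Gamma(21/10, 25/4)
obs 2: x=4 → posterior Inverse-Gamma(13/5, 43/4)
obs 3: x=1/2 → posterior Inverse-Gamma(31/10, 87/8)
obs 4: x=4 → posterior Inverse-Gamma(18/5, 123/8)
obs 5: x=-3/2 → posterior Inverse-Gamma(41/10, 37/2)

185/51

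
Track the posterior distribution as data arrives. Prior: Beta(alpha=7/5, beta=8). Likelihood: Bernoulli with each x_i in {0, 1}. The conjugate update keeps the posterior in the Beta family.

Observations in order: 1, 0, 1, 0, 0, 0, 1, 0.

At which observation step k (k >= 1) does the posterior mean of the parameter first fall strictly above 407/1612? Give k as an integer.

k = 3

obs 1: x=1 → posterior Beta(12/5, 8)
obs 2: x=0 → posterior Beta(12/5, 9)
obs 3: x=1 → posterior Beta(17/5, 9)
obs 4: x=0 → posterior Beta(17/5, 10)
obs 5: x=0 → posterior Beta(17/5, 11)
obs 6: x=0 → posterior Beta(17/5, 12)
obs 7: x=1 → posterior Beta(22/5, 12)
obs 8: x=0 → posterior Beta(22/5, 13)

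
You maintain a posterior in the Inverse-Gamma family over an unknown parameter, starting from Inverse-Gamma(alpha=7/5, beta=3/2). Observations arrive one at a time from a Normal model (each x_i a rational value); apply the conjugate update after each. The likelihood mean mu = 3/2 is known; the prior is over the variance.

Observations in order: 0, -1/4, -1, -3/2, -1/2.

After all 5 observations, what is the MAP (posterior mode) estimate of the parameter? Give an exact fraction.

45/16

obs 1: x=0 → posterior Inverse-Gamma(19/10, 21/8)
obs 2: x=-1/4 → posterior Inverse-Gamma(12/5, 133/32)
obs 3: x=-1 → posterior Inverse-Gamma(29/10, 233/32)
obs 4: x=-3/2 → posterior Inverse-Gamma(17/5, 377/32)
obs 5: x=-1/2 → posterior Inverse-Gamma(39/10, 441/32)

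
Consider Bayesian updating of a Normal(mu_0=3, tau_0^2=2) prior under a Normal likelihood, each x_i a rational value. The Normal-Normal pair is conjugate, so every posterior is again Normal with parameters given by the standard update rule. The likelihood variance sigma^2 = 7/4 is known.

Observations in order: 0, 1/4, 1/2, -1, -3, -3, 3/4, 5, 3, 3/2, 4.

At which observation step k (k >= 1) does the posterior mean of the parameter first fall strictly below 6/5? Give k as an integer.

k = 2

obs 1: x=0 → posterior Normal(7/5, 14/15)
obs 2: x=1/4 → posterior Normal(1, 14/23)
obs 3: x=1/2 → posterior Normal(27/31, 14/31)
obs 4: x=-1 → posterior Normal(19/39, 14/39)
obs 5: x=-3 → posterior Normal(-5/47, 14/47)
obs 6: x=-3 → posterior Normal(-29/55, 14/55)
obs 7: x=3/4 → posterior Normal(-23/63, 2/9)
obs 8: x=5 → posterior Normal(17/71, 14/71)
obs 9: x=3 → posterior Normal(41/79, 14/79)
obs 10: x=3/2 → posterior Normal(53/87, 14/87)
obs 11: x=4 → posterior Normal(17/19, 14/95)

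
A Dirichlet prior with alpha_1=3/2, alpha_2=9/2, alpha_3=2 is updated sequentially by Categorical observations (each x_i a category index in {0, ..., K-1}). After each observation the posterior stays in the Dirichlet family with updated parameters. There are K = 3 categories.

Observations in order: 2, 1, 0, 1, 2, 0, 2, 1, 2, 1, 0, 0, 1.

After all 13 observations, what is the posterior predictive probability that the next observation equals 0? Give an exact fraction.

11/42

obs 1: x=2 → posterior Dirichlet(3/2, 9/2, 3)
obs 2: x=1 → posterior Dirichlet(3/2, 11/2, 3)
obs 3: x=0 → posterior Dirichlet(5/2, 11/2, 3)
obs 4: x=1 → posterior Dirichlet(5/2, 13/2, 3)
obs 5: x=2 → posterior Dirichlet(5/2, 13/2, 4)
obs 6: x=0 → posterior Dirichlet(7/2, 13/2, 4)
obs 7: x=2 → posterior Dirichlet(7/2, 13/2, 5)
obs 8: x=1 → posterior Dirichlet(7/2, 15/2, 5)
obs 9: x=2 → posterior Dirichlet(7/2, 15/2, 6)
obs 10: x=1 → posterior Dirichlet(7/2, 17/2, 6)
obs 11: x=0 → posterior Dirichlet(9/2, 17/2, 6)
obs 12: x=0 → posterior Dirichlet(11/2, 17/2, 6)
obs 13: x=1 → posterior Dirichlet(11/2, 19/2, 6)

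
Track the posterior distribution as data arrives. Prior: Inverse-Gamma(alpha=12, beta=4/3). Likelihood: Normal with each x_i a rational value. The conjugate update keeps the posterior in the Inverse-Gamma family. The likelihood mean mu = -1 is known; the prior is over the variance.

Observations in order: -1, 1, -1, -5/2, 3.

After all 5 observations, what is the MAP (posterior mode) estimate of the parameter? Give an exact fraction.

299/372

obs 1: x=-1 → posterior Inverse-Gamma(25/2, 4/3)
obs 2: x=1 → posterior Inverse-Gamma(13, 10/3)
obs 3: x=-1 → posterior Inverse-Gamma(27/2, 10/3)
obs 4: x=-5/2 → posterior Inverse-Gamma(14, 107/24)
obs 5: x=3 → posterior Inverse-Gamma(29/2, 299/24)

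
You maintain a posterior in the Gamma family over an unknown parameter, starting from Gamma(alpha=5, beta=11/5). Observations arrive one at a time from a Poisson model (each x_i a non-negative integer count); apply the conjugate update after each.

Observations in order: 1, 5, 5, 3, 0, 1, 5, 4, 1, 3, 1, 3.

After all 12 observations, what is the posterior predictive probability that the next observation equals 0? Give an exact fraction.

313732061064595735489888741011166459055322223122499633297668272725991/3891373476113265009874824704622118926003322994718085699009918875467776

obs 1: x=1 → posterior Gamma(6, 16/5)
obs 2: x=5 → posterior Gamma(11, 21/5)
obs 3: x=5 → posterior Gamma(16, 26/5)
obs 4: x=3 → posterior Gamma(19, 31/5)
obs 5: x=0 → posterior Gamma(19, 36/5)
obs 6: x=1 → posterior Gamma(20, 41/5)
obs 7: x=5 → posterior Gamma(25, 46/5)
obs 8: x=4 → posterior Gamma(29, 51/5)
obs 9: x=1 → posterior Gamma(30, 56/5)
obs 10: x=3 → posterior Gamma(33, 61/5)
obs 11: x=1 → posterior Gamma(34, 66/5)
obs 12: x=3 → posterior Gamma(37, 71/5)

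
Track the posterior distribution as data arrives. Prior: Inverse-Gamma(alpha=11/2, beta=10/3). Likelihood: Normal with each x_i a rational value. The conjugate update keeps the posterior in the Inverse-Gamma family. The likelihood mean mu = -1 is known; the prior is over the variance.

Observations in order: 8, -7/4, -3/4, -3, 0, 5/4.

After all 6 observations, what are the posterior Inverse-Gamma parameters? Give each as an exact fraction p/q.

alpha=17/2, beta=4721/96

obs 1: x=8 → posterior Inverse-Gamma(6, 263/6)
obs 2: x=-7/4 → posterior Inverse-Gamma(13/2, 4235/96)
obs 3: x=-3/4 → posterior Inverse-Gamma(7, 2119/48)
obs 4: x=-3 → posterior Inverse-Gamma(15/2, 2215/48)
obs 5: x=0 → posterior Inverse-Gamma(8, 2239/48)
obs 6: x=5/4 → posterior Inverse-Gamma(17/2, 4721/96)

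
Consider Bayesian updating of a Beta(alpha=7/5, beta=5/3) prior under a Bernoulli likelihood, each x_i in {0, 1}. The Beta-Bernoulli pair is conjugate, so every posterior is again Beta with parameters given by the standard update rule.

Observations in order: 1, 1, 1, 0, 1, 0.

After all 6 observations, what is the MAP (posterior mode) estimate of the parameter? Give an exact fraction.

obs 1: x=1 → posterior Beta(12/5, 5/3)
obs 2: x=1 → posterior Beta(17/5, 5/3)
obs 3: x=1 → posterior Beta(22/5, 5/3)
obs 4: x=0 → posterior Beta(22/5, 8/3)
obs 5: x=1 → posterior Beta(27/5, 8/3)
obs 6: x=0 → posterior Beta(27/5, 11/3)

33/53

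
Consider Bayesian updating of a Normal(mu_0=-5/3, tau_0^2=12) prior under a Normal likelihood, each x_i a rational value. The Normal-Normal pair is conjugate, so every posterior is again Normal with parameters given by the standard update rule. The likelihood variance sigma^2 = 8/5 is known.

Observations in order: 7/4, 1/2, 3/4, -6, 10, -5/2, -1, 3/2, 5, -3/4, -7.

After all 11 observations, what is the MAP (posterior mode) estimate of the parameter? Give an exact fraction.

obs 1: x=7/4 → posterior Normal(275/204, 24/17)
obs 2: x=1/2 → posterior Normal(365/384, 3/4)
obs 3: x=3/4 → posterior Normal(125/141, 24/47)
obs 4: x=-6 → posterior Normal(-145/186, 12/31)
obs 5: x=10 → posterior Normal(305/231, 24/77)
obs 6: x=-5/2 → posterior Normal(385/552, 6/23)
obs 7: x=-1 → posterior Normal(295/642, 24/107)
obs 8: x=3/2 → posterior Normal(215/366, 12/61)
obs 9: x=5 → posterior Normal(440/411, 24/137)
obs 10: x=-3/4 → posterior Normal(1625/1824, 3/19)
obs 11: x=-7 → posterior Normal(365/2004, 24/167)

365/2004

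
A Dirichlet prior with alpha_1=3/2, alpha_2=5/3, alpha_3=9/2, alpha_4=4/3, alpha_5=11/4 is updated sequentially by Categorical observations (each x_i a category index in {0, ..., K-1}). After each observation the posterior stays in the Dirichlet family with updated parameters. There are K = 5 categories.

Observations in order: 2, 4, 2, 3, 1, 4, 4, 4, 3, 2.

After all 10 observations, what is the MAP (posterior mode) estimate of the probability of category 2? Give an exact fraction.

obs 1: x=2 → posterior Dirichlet(3/2, 5/3, 11/2, 4/3, 11/4)
obs 2: x=4 → posterior Dirichlet(3/2, 5/3, 11/2, 4/3, 15/4)
obs 3: x=2 → posterior Dirichlet(3/2, 5/3, 13/2, 4/3, 15/4)
obs 4: x=3 → posterior Dirichlet(3/2, 5/3, 13/2, 7/3, 15/4)
obs 5: x=1 → posterior Dirichlet(3/2, 8/3, 13/2, 7/3, 15/4)
obs 6: x=4 → posterior Dirichlet(3/2, 8/3, 13/2, 7/3, 19/4)
obs 7: x=4 → posterior Dirichlet(3/2, 8/3, 13/2, 7/3, 23/4)
obs 8: x=4 → posterior Dirichlet(3/2, 8/3, 13/2, 7/3, 27/4)
obs 9: x=3 → posterior Dirichlet(3/2, 8/3, 13/2, 10/3, 27/4)
obs 10: x=2 → posterior Dirichlet(3/2, 8/3, 15/2, 10/3, 27/4)

26/67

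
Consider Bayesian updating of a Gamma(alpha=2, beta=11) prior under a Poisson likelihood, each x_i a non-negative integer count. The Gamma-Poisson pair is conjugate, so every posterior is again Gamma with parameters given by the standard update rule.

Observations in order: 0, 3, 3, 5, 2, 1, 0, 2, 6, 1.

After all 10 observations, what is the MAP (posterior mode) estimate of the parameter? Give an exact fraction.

8/7

obs 1: x=0 → posterior Gamma(2, 12)
obs 2: x=3 → posterior Gamma(5, 13)
obs 3: x=3 → posterior Gamma(8, 14)
obs 4: x=5 → posterior Gamma(13, 15)
obs 5: x=2 → posterior Gamma(15, 16)
obs 6: x=1 → posterior Gamma(16, 17)
obs 7: x=0 → posterior Gamma(16, 18)
obs 8: x=2 → posterior Gamma(18, 19)
obs 9: x=6 → posterior Gamma(24, 20)
obs 10: x=1 → posterior Gamma(25, 21)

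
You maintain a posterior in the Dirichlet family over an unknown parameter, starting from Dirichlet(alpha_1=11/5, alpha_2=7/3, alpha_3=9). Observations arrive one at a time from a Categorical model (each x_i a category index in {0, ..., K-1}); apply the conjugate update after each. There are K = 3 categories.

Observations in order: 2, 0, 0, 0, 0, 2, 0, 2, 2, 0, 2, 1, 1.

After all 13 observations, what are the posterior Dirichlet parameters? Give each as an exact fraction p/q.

obs 1: x=2 → posterior Dirichlet(11/5, 7/3, 10)
obs 2: x=0 → posterior Dirichlet(16/5, 7/3, 10)
obs 3: x=0 → posterior Dirichlet(21/5, 7/3, 10)
obs 4: x=0 → posterior Dirichlet(26/5, 7/3, 10)
obs 5: x=0 → posterior Dirichlet(31/5, 7/3, 10)
obs 6: x=2 → posterior Dirichlet(31/5, 7/3, 11)
obs 7: x=0 → posterior Dirichlet(36/5, 7/3, 11)
obs 8: x=2 → posterior Dirichlet(36/5, 7/3, 12)
obs 9: x=2 → posterior Dirichlet(36/5, 7/3, 13)
obs 10: x=0 → posterior Dirichlet(41/5, 7/3, 13)
obs 11: x=2 → posterior Dirichlet(41/5, 7/3, 14)
obs 12: x=1 → posterior Dirichlet(41/5, 10/3, 14)
obs 13: x=1 → posterior Dirichlet(41/5, 13/3, 14)

alpha_1=41/5, alpha_2=13/3, alpha_3=14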